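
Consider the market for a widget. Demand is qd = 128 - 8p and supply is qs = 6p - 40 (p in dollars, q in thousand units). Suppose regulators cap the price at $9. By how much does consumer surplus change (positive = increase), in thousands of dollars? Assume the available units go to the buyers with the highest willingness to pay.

Setting quantity demanded equal to quantity supplied, 128 - 8p = 6p - 40, gives p* = 12 and q* = 32.
Because the ceiling (9) lies below the market-clearing price, it is binding.
At p = 9: qd = 128 - 8·9 = 56 and qs = 6·9 - 40 = 14.
Consumer surplus without the control is ½ · (16 - 12) · 32 = 64.
With the ceiling, 14 units are sold at 9 (assume they go to the highest-value buyers). The demand price at q = 14 is 14.25, so CS = ½ · [(16 - 9) + (14.25 - 9)] · 14 = 85.75.
Change in consumer surplus = 85.75 - 64 = 21.75.

21.75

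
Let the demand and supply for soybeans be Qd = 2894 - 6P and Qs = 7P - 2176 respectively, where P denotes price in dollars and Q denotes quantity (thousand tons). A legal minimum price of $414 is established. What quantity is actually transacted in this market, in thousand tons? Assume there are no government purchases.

Setting quantity demanded equal to quantity supplied, 2894 - 6P = 7P - 2176, gives P* = 390 and Q* = 554.
Because the floor (414) lies above the market-clearing price, it is binding.
At P = 414: Qd = 2894 - 6·414 = 410 and Qs = 7·414 - 2176 = 722.
The quantity actually transacted is the short side, demand: 410.

410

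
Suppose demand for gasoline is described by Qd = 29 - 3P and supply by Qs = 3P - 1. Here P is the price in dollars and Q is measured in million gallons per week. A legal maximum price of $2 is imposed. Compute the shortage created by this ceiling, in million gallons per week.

Without the control the market clears where 29 - 3P = 3P - 1, i.e. P* = 5 and Q* = 14.
Since 2 < 5, the ceiling is binding.
At P = 2: Qd = 29 - 3·2 = 23 and Qs = 3·2 - 1 = 5.
Shortage = Qd - Qs = 23 - 5 = 18.

18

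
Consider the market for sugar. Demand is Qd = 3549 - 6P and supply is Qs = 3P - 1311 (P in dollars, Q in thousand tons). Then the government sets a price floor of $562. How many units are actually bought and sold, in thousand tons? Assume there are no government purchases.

Equilibrium: 3549 - 6P = 3P - 1311, so 4860 = 9P and P* = 540, Q* = 309.
Because the floor (562) lies above the market-clearing price, it is binding.
At P = 562: Qd = 3549 - 6·562 = 177 and Qs = 3·562 - 1311 = 375.
The quantity actually transacted is the short side, demand: 177.

177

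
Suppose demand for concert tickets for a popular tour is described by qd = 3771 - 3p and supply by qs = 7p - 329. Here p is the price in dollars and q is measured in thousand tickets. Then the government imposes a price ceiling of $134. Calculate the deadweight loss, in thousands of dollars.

Equilibrium: 3771 - 3p = 7p - 329, so 4100 = 10p and p* = 410, q* = 2541.
Because the ceiling (134) lies below the market-clearing price, it is binding.
At p = 134: qd = 3771 - 3·134 = 3369 and qs = 7·134 - 329 = 609.
Quantity traded falls to 609. At q = 609 the demand price is (3771 - 609)/3 = 1054 and the supply price is (329 + 609)/7 = 134.
Deadweight loss = ½ · (1054 - 134) · (2541 - 609) = ½ · 920 · 1932 = 888720.

888720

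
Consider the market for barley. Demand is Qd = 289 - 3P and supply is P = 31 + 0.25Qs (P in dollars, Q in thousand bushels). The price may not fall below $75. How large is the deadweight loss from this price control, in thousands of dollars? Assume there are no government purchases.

672

Rearranging supply gives Qs = 4P - 124. Equilibrium: 289 - 3P = 4P - 124, so 413 = 7P and P* = 59, Q* = 112.
The floor of 75 is above the equilibrium price 59, so it binds.
At P = 75: Qd = 289 - 3·75 = 64 and Qs = 4·75 - 124 = 176.
Quantity traded falls to 64. At Q = 64 the demand price is (289 - 64)/3 = 75 and the supply price is (124 + 64)/4 = 47.
Deadweight loss = ½ · (75 - 47) · (112 - 64) = ½ · 28 · 48 = 672.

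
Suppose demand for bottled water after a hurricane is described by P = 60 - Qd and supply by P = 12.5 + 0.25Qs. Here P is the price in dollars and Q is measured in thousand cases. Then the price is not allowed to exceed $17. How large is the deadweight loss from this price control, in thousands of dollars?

Rearranging demand gives Qd = 60 - P; rearranging supply gives Qs = 4P - 50. In a free market, 60 - P = 4P - 50 gives the equilibrium P* = 22, Q* = 38.
Since 17 < 22, the ceiling is binding.
At P = 17: Qd = 60 - 17 = 43 and Qs = 4·17 - 50 = 18.
Quantity traded falls to 18. At Q = 18 the demand price is 60 - 18 = 42 and the supply price is (50 + 18)/4 = 17.
Deadweight loss = ½ · (42 - 17) · (38 - 18) = ½ · 25 · 20 = 250.

250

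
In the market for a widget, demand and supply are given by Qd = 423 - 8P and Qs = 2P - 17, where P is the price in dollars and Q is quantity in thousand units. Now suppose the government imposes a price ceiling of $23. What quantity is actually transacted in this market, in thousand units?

In a free market, 423 - 8P = 2P - 17 gives the equilibrium P* = 44, Q* = 71.
Because the ceiling (23) lies below the market-clearing price, it is binding.
At P = 23: Qd = 423 - 8·23 = 239 and Qs = 2·23 - 17 = 29.
The quantity actually transacted is the short side, supply: 29.

29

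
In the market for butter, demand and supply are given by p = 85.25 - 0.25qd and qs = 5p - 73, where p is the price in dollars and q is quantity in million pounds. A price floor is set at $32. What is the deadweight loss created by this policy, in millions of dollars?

0

Rearranging demand gives qd = 341 - 4p. Setting quantity demanded equal to quantity supplied, 341 - 4p = 5p - 73, gives p* = 46 and q* = 157.
The floor of 32 is below the equilibrium price 46, so it is not binding; the market clears at p* = 46, q* = 157.
Since the control does not bind, no trades are prevented and deadweight loss is zero.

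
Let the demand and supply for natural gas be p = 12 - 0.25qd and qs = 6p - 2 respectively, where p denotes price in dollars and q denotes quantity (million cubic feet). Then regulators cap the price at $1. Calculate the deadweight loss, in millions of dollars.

120

Rearranging demand gives qd = 48 - 4p. Setting quantity demanded equal to quantity supplied, 48 - 4p = 6p - 2, gives p* = 5 and q* = 28.
The ceiling of 1 is below the equilibrium price 5, so it binds.
At p = 1: qd = 48 - 4·1 = 44 and qs = 6·1 - 2 = 4.
Quantity traded falls to 4. At q = 4 the demand price is (48 - 4)/4 = 11 and the supply price is (2 + 4)/6 = 1.
Deadweight loss = ½ · (11 - 1) · (28 - 4) = ½ · 10 · 24 = 120.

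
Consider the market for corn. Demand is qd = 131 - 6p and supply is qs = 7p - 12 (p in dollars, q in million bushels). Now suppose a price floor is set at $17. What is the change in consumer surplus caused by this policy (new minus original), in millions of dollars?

Setting quantity demanded equal to quantity supplied, 131 - 6p = 7p - 12, gives p* = 11 and q* = 65.
Because the floor (17) lies above the market-clearing price, it is binding.
At p = 17: qd = 131 - 6·17 = 29 and qs = 7·17 - 12 = 107.
Consumer surplus without the control is ½ · (131/6 - 11) · 65 = 4225/12.
With the floor, consumers buy 29 units at 17, so CS = ½ · (131/6 - 17) · 29 = 841/12.
Change in consumer surplus = 841/12 - 4225/12 = -282.

-282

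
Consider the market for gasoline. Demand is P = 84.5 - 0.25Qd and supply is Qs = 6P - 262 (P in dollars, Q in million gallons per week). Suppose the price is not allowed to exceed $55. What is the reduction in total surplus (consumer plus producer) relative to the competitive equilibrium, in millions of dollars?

Rearranging demand gives Qd = 338 - 4P. Equilibrium: 338 - 4P = 6P - 262, so 600 = 10P and P* = 60, Q* = 98.
The ceiling of 55 is below the equilibrium price 60, so it binds.
At P = 55: Qd = 338 - 4·55 = 118 and Qs = 6·55 - 262 = 68.
Quantity traded falls to 68. At Q = 68 the demand price is (338 - 68)/4 = 67.5 and the supply price is (262 + 68)/6 = 55.
Deadweight loss = ½ · (67.5 - 55) · (98 - 68) = ½ · 12.5 · 30 = 187.5.

187.5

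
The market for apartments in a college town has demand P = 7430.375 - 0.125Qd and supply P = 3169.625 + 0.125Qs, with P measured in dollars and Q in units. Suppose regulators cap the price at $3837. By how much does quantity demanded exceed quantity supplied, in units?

23408

Rearranging demand gives Qd = 59443 - 8P; rearranging supply gives Qs = 8P - 25357. Without the control the market clears where 59443 - 8P = 8P - 25357, i.e. P* = 5300 and Q* = 17043.
The ceiling of 3837 is below the equilibrium price 5300, so it binds.
At P = 3837: Qd = 59443 - 8·3837 = 28747 and Qs = 8·3837 - 25357 = 5339.
Shortage = Qd - Qs = 28747 - 5339 = 23408.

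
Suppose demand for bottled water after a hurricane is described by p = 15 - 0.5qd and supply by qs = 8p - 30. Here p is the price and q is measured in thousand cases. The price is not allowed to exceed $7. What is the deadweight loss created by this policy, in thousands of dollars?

Rearranging demand gives qd = 30 - 2p. Setting quantity demanded equal to quantity supplied, 30 - 2p = 8p - 30, gives p* = 6 and q* = 18.
Since 7 is above p* = 6, the ceiling does not bind and the free-market outcome prevails.
Since the control does not bind, no trades are prevented and deadweight loss is zero.

0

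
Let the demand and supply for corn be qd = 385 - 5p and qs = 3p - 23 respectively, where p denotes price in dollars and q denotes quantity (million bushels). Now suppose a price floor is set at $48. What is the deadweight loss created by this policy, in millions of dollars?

In a free market, 385 - 5p = 3p - 23 gives the equilibrium p* = 51, q* = 130.
The floor of 48 is below the equilibrium price 51, so it is not binding; the market clears at p* = 51, q* = 130.
Since the control does not bind, no trades are prevented and deadweight loss is zero.

0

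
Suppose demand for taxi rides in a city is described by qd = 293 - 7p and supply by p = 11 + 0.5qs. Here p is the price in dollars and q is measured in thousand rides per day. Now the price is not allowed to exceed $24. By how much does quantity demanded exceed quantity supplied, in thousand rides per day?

Rearranging supply gives qs = 2p - 22. Setting quantity demanded equal to quantity supplied, 293 - 7p = 2p - 22, gives p* = 35 and q* = 48.
Because the ceiling (24) lies below the market-clearing price, it is binding.
At p = 24: qd = 293 - 7·24 = 125 and qs = 2·24 - 22 = 26.
Shortage = qd - qs = 125 - 26 = 99.

99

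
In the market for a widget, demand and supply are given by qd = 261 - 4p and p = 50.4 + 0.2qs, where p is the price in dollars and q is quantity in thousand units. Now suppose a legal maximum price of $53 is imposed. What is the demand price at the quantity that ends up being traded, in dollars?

62

Rearranging supply gives qs = 5p - 252. Setting quantity demanded equal to quantity supplied, 261 - 4p = 5p - 252, gives p* = 57 and q* = 33.
Because the ceiling (53) lies below the market-clearing price, it is binding.
At p = 53: qd = 261 - 4·53 = 49 and qs = 5·53 - 252 = 13.
Only 13 units reach the market. On the demand curve, the marginal buyer's willingness to pay at q = 13 is (261 - 13)/4 = 62.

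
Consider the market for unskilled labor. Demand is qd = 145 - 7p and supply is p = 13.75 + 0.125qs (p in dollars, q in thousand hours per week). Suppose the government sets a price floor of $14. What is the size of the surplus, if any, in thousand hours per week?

0

Rearranging supply gives qs = 8p - 110. Setting quantity demanded equal to quantity supplied, 145 - 7p = 8p - 110, gives p* = 17 and q* = 26.
The floor of 14 is below the equilibrium price 17, so it is not binding; the market clears at p* = 17, q* = 26.
Since the control does not bind, there is no surplus.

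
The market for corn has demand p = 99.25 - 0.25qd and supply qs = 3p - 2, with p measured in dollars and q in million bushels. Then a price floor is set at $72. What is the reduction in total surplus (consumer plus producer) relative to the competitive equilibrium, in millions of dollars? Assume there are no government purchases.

Rearranging demand gives qd = 397 - 4p. Without the control the market clears where 397 - 4p = 3p - 2, i.e. p* = 57 and q* = 169.
Because the floor (72) lies above the market-clearing price, it is binding.
At p = 72: qd = 397 - 4·72 = 109 and qs = 3·72 - 2 = 214.
Quantity traded falls to 109. At q = 109 the demand price is (397 - 109)/4 = 72 and the supply price is (2 + 109)/3 = 37.
Deadweight loss = ½ · (72 - 37) · (169 - 109) = ½ · 35 · 60 = 1050.

1050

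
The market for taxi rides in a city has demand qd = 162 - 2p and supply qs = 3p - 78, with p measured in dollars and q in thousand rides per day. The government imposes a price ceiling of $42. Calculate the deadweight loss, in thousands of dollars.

Equilibrium: 162 - 2p = 3p - 78, so 240 = 5p and p* = 48, q* = 66.
Since 42 < 48, the ceiling is binding.
At p = 42: qd = 162 - 2·42 = 78 and qs = 3·42 - 78 = 48.
Quantity traded falls to 48. At q = 48 the demand price is (162 - 48)/2 = 57 and the supply price is (78 + 48)/3 = 42.
Deadweight loss = ½ · (57 - 42) · (66 - 48) = ½ · 15 · 18 = 135.

135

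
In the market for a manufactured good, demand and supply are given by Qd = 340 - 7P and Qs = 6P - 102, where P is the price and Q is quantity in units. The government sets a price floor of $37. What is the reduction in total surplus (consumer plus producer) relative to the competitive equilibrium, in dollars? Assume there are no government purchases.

Without the control the market clears where 340 - 7P = 6P - 102, i.e. P* = 34 and Q* = 102.
The floor of 37 is above the equilibrium price 34, so it binds.
At P = 37: Qd = 340 - 7·37 = 81 and Qs = 6·37 - 102 = 120.
Quantity traded falls to 81. At Q = 81 the demand price is (340 - 81)/7 = 37 and the supply price is (102 + 81)/6 = 30.5.
Deadweight loss = ½ · (37 - 30.5) · (102 - 81) = ½ · 6.5 · 21 = 68.25.

68.25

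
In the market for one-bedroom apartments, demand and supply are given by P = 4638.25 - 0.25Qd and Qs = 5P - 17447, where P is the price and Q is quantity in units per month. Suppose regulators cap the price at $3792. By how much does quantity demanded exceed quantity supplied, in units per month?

1872

Rearranging demand gives Qd = 18553 - 4P. Setting quantity demanded equal to quantity supplied, 18553 - 4P = 5P - 17447, gives P* = 4000 and Q* = 2553.
Since 3792 < 4000, the ceiling is binding.
At P = 3792: Qd = 18553 - 4·3792 = 3385 and Qs = 5·3792 - 17447 = 1513.
Shortage = Qd - Qs = 3385 - 1513 = 1872.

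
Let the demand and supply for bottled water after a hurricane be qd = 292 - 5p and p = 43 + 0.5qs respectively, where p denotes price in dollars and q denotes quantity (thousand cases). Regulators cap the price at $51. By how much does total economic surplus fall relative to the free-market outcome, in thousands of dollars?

Rearranging supply gives qs = 2p - 86. Setting quantity demanded equal to quantity supplied, 292 - 5p = 2p - 86, gives p* = 54 and q* = 22.
Since 51 < 54, the ceiling is binding.
At p = 51: qd = 292 - 5·51 = 37 and qs = 2·51 - 86 = 16.
Quantity traded falls to 16. At q = 16 the demand price is (292 - 16)/5 = 55.2 and the supply price is (86 + 16)/2 = 51.
Deadweight loss = ½ · (55.2 - 51) · (22 - 16) = ½ · 4.2 · 6 = 12.6.

12.6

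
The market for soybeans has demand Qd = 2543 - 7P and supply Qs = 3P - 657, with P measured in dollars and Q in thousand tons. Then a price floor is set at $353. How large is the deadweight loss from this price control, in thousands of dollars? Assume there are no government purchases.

12705

In a free market, 2543 - 7P = 3P - 657 gives the equilibrium P* = 320, Q* = 303.
Since 353 > 320, the floor is binding.
At P = 353: Qd = 2543 - 7·353 = 72 and Qs = 3·353 - 657 = 402.
Quantity traded falls to 72. At Q = 72 the demand price is (2543 - 72)/7 = 353 and the supply price is (657 + 72)/3 = 243.
Deadweight loss = ½ · (353 - 243) · (303 - 72) = ½ · 110 · 231 = 12705.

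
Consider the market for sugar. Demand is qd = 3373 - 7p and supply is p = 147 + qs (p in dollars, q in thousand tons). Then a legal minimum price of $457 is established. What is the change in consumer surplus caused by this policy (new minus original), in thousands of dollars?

-3969.5

Rearranging supply gives qs = p - 147. In a free market, 3373 - 7p = p - 147 gives the equilibrium p* = 440, q* = 293.
Because the floor (457) lies above the market-clearing price, it is binding.
At p = 457: qd = 3373 - 7·457 = 174 and qs = 457 - 147 = 310.
Consumer surplus without the control is ½ · (3373/7 - 440) · 293 = 85849/14.
With the floor, consumers buy 174 units at 457, so CS = ½ · (3373/7 - 457) · 174 = 15138/7.
Change in consumer surplus = 15138/7 - 85849/14 = -3969.5.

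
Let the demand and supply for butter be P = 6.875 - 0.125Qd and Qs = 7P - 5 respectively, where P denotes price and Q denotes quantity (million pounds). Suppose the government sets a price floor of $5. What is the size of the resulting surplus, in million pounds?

Rearranging demand gives Qd = 55 - 8P. Equilibrium: 55 - 8P = 7P - 5, so 60 = 15P and P* = 4, Q* = 23.
Since 5 > 4, the floor is binding.
At P = 5: Qd = 55 - 8·5 = 15 and Qs = 7·5 - 5 = 30.
Surplus = Qs - Qd = 30 - 15 = 15.

15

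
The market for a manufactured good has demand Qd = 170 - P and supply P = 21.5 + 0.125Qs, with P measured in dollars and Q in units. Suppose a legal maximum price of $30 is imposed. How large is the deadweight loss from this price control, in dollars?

2304

Rearranging supply gives Qs = 8P - 172. In a free market, 170 - P = 8P - 172 gives the equilibrium P* = 38, Q* = 132.
The ceiling of 30 is below the equilibrium price 38, so it binds.
At P = 30: Qd = 170 - 30 = 140 and Qs = 8·30 - 172 = 68.
Quantity traded falls to 68. At Q = 68 the demand price is 170 - 68 = 102 and the supply price is (172 + 68)/8 = 30.
Deadweight loss = ½ · (102 - 30) · (132 - 68) = ½ · 72 · 64 = 2304.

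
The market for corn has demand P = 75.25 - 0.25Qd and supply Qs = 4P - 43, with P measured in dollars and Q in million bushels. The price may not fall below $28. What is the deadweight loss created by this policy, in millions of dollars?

0

Rearranging demand gives Qd = 301 - 4P. In a free market, 301 - 4P = 4P - 43 gives the equilibrium P* = 43, Q* = 129.
Since 28 is below P* = 43, the floor does not bind and the free-market outcome prevails.
Since the control does not bind, no trades are prevented and deadweight loss is zero.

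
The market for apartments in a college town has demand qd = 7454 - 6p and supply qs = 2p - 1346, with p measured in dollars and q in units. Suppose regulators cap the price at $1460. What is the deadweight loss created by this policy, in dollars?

Without the control the market clears where 7454 - 6p = 2p - 1346, i.e. p* = 1100 and q* = 854.
Since 1460 is above p* = 1100, the ceiling does not bind and the free-market outcome prevails.
Since the control does not bind, no trades are prevented and deadweight loss is zero.

0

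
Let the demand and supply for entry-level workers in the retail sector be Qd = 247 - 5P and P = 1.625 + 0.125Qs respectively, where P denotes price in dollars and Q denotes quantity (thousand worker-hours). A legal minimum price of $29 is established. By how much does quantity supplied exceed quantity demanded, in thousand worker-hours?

Rearranging supply gives Qs = 8P - 13. In a free market, 247 - 5P = 8P - 13 gives the equilibrium P* = 20, Q* = 147.
Since 29 > 20, the floor is binding.
At P = 29: Qd = 247 - 5·29 = 102 and Qs = 8·29 - 13 = 219.
Surplus = Qs - Qd = 219 - 102 = 117.

117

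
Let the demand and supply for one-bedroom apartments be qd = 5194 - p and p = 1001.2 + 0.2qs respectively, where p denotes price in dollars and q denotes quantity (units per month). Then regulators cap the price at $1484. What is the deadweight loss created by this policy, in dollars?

Rearranging supply gives qs = 5p - 5006. Setting quantity demanded equal to quantity supplied, 5194 - p = 5p - 5006, gives p* = 1700 and q* = 3494.
Since 1484 < 1700, the ceiling is binding.
At p = 1484: qd = 5194 - 1484 = 3710 and qs = 5·1484 - 5006 = 2414.
Quantity traded falls to 2414. At q = 2414 the demand price is 5194 - 2414 = 2780 and the supply price is (5006 + 2414)/5 = 1484.
Deadweight loss = ½ · (2780 - 1484) · (3494 - 2414) = ½ · 1296 · 1080 = 699840.

699840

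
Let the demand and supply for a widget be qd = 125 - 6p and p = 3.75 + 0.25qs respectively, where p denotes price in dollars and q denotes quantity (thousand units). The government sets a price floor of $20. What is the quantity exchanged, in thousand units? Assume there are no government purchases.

5

Rearranging supply gives qs = 4p - 15. Setting quantity demanded equal to quantity supplied, 125 - 6p = 4p - 15, gives p* = 14 and q* = 41.
The floor of 20 is above the equilibrium price 14, so it binds.
At p = 20: qd = 125 - 6·20 = 5 and qs = 4·20 - 15 = 65.
The quantity actually transacted is the short side, demand: 5.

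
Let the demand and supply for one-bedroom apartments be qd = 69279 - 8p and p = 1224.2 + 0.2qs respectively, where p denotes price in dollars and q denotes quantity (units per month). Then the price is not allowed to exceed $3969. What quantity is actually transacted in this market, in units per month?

Rearranging supply gives qs = 5p - 6121. Setting quantity demanded equal to quantity supplied, 69279 - 8p = 5p - 6121, gives p* = 5800 and q* = 22879.
Since 3969 < 5800, the ceiling is binding.
At p = 3969: qd = 69279 - 8·3969 = 37527 and qs = 5·3969 - 6121 = 13724.
The quantity actually transacted is the short side, supply: 13724.

13724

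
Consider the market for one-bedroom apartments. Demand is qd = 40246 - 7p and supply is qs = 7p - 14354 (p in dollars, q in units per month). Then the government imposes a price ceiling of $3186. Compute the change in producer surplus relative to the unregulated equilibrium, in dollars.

-7459158

Equilibrium: 40246 - 7p = 7p - 14354, so 54600 = 14p and p* = 3900, q* = 12946.
Since 3186 < 3900, the ceiling is binding.
At p = 3186: qd = 40246 - 7·3186 = 17944 and qs = 7·3186 - 14354 = 7948.
Producer surplus without the control is ½ · (3900 - 14354/7) · 12946 = 83799458/7.
With the ceiling, producers sell 7948 units at 3186, so PS = ½ · (3186 - 14354/7) · 7948 = 31585352/7.
Change in producer surplus = 31585352/7 - 83799458/7 = -7459158.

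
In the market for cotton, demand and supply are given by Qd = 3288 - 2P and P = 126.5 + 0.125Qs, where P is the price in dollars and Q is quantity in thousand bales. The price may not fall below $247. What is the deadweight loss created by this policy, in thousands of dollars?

Rearranging supply gives Qs = 8P - 1012. In a free market, 3288 - 2P = 8P - 1012 gives the equilibrium P* = 430, Q* = 2428.
The floor of 247 is below the equilibrium price 430, so it is not binding; the market clears at P* = 430, Q* = 2428.
Since the control does not bind, no trades are prevented and deadweight loss is zero.

0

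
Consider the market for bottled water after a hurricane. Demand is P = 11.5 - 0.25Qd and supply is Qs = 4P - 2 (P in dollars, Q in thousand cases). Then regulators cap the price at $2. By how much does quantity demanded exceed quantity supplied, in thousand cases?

Rearranging demand gives Qd = 46 - 4P. Equilibrium: 46 - 4P = 4P - 2, so 48 = 8P and P* = 6, Q* = 22.
Since 2 < 6, the ceiling is binding.
At P = 2: Qd = 46 - 4·2 = 38 and Qs = 4·2 - 2 = 6.
Shortage = Qd - Qs = 38 - 6 = 32.

32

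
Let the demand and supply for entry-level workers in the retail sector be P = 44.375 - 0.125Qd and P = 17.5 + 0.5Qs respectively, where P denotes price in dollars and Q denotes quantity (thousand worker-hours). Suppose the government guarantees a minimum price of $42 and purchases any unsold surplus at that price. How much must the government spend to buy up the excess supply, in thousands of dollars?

Rearranging demand gives Qd = 355 - 8P; rearranging supply gives Qs = 2P - 35. Setting quantity demanded equal to quantity supplied, 355 - 8P = 2P - 35, gives P* = 39 and Q* = 43.
The floor of 42 is above the equilibrium price 39, so it binds.
At P = 42: Qd = 355 - 8·42 = 19 and Qs = 2·42 - 35 = 49.
Surplus = Qs - Qd = 30.
Government expenditure = surplus × support price = 30 × 42 = 1260.

1260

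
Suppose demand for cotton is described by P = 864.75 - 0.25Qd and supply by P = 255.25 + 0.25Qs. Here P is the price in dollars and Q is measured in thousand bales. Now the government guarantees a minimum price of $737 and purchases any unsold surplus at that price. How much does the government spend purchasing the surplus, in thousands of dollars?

1043592

Rearranging demand gives Qd = 3459 - 4P; rearranging supply gives Qs = 4P - 1021. Without the control the market clears where 3459 - 4P = 4P - 1021, i.e. P* = 560 and Q* = 1219.
The floor of 737 is above the equilibrium price 560, so it binds.
At P = 737: Qd = 3459 - 4·737 = 511 and Qs = 4·737 - 1021 = 1927.
Surplus = Qs - Qd = 1416.
Government expenditure = surplus × support price = 1416 × 737 = 1043592.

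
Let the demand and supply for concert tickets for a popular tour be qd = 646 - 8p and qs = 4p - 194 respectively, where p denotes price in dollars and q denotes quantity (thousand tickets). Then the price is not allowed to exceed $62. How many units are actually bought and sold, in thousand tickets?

54

Equilibrium: 646 - 8p = 4p - 194, so 840 = 12p and p* = 70, q* = 86.
The ceiling of 62 is below the equilibrium price 70, so it binds.
At p = 62: qd = 646 - 8·62 = 150 and qs = 4·62 - 194 = 54.
The quantity actually transacted is the short side, supply: 54.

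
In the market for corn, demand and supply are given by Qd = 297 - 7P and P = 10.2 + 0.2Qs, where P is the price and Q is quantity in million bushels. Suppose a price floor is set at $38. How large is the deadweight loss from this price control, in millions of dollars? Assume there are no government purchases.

680.4

Rearranging supply gives Qs = 5P - 51. Without the control the market clears where 297 - 7P = 5P - 51, i.e. P* = 29 and Q* = 94.
The floor of 38 is above the equilibrium price 29, so it binds.
At P = 38: Qd = 297 - 7·38 = 31 and Qs = 5·38 - 51 = 139.
Quantity traded falls to 31. At Q = 31 the demand price is (297 - 31)/7 = 38 and the supply price is (51 + 31)/5 = 16.4.
Deadweight loss = ½ · (38 - 16.4) · (94 - 31) = ½ · 21.6 · 63 = 680.4.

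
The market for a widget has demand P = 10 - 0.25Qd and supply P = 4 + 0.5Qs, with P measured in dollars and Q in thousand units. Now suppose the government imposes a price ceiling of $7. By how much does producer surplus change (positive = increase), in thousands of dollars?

Rearranging demand gives Qd = 40 - 4P; rearranging supply gives Qs = 2P - 8. In a free market, 40 - 4P = 2P - 8 gives the equilibrium P* = 8, Q* = 8.
Because the ceiling (7) lies below the market-clearing price, it is binding.
At P = 7: Qd = 40 - 4·7 = 12 and Qs = 2·7 - 8 = 6.
Producer surplus without the control is ½ · (8 - 4) · 8 = 16.
With the ceiling, producers sell 6 units at 7, so PS = ½ · (7 - 4) · 6 = 9.
Change in producer surplus = 9 - 16 = -7.

-7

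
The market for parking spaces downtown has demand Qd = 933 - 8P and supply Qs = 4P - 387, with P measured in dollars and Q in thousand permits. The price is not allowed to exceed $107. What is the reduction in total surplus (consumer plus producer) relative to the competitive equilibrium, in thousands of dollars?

27

In a free market, 933 - 8P = 4P - 387 gives the equilibrium P* = 110, Q* = 53.
Because the ceiling (107) lies below the market-clearing price, it is binding.
At P = 107: Qd = 933 - 8·107 = 77 and Qs = 4·107 - 387 = 41.
Quantity traded falls to 41. At Q = 41 the demand price is (933 - 41)/8 = 111.5 and the supply price is (387 + 41)/4 = 107.
Deadweight loss = ½ · (111.5 - 107) · (53 - 41) = ½ · 4.5 · 12 = 27.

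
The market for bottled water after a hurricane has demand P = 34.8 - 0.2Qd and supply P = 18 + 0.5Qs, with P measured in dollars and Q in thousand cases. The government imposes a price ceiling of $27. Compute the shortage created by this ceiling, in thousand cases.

21

Rearranging demand gives Qd = 174 - 5P; rearranging supply gives Qs = 2P - 36. In a free market, 174 - 5P = 2P - 36 gives the equilibrium P* = 30, Q* = 24.
Because the ceiling (27) lies below the market-clearing price, it is binding.
At P = 27: Qd = 174 - 5·27 = 39 and Qs = 2·27 - 36 = 18.
Shortage = Qd - Qs = 39 - 18 = 21.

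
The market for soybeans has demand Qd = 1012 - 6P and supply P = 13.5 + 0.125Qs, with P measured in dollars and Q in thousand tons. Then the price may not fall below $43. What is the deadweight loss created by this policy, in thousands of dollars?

0

Rearranging supply gives Qs = 8P - 108. Equilibrium: 1012 - 6P = 8P - 108, so 1120 = 14P and P* = 80, Q* = 532.
Since 43 is below P* = 80, the floor does not bind and the free-market outcome prevails.
Since the control does not bind, no trades are prevented and deadweight loss is zero.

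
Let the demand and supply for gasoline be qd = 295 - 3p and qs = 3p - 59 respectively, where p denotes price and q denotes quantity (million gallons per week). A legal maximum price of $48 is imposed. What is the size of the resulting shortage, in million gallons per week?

Equilibrium: 295 - 3p = 3p - 59, so 354 = 6p and p* = 59, q* = 118.
Because the ceiling (48) lies below the market-clearing price, it is binding.
At p = 48: qd = 295 - 3·48 = 151 and qs = 3·48 - 59 = 85.
Shortage = qd - qs = 151 - 85 = 66.

66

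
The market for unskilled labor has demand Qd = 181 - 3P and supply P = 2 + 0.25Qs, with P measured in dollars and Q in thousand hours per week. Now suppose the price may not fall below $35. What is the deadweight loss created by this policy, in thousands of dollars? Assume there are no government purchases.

168

Rearranging supply gives Qs = 4P - 8. Without the control the market clears where 181 - 3P = 4P - 8, i.e. P* = 27 and Q* = 100.
Because the floor (35) lies above the market-clearing price, it is binding.
At P = 35: Qd = 181 - 3·35 = 76 and Qs = 4·35 - 8 = 132.
Quantity traded falls to 76. At Q = 76 the demand price is (181 - 76)/3 = 35 and the supply price is (8 + 76)/4 = 21.
Deadweight loss = ½ · (35 - 21) · (100 - 76) = ½ · 14 · 24 = 168.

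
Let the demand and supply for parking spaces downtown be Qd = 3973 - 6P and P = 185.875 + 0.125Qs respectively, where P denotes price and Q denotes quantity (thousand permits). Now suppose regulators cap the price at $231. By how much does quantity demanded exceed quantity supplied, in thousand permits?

2226

Rearranging supply gives Qs = 8P - 1487. Without the control the market clears where 3973 - 6P = 8P - 1487, i.e. P* = 390 and Q* = 1633.
Because the ceiling (231) lies below the market-clearing price, it is binding.
At P = 231: Qd = 3973 - 6·231 = 2587 and Qs = 8·231 - 1487 = 361.
Shortage = Qd - Qs = 2587 - 361 = 2226.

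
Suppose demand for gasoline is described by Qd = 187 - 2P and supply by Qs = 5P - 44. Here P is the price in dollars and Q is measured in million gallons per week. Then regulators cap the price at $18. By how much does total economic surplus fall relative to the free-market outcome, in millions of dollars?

In a free market, 187 - 2P = 5P - 44 gives the equilibrium P* = 33, Q* = 121.
Because the ceiling (18) lies below the market-clearing price, it is binding.
At P = 18: Qd = 187 - 2·18 = 151 and Qs = 5·18 - 44 = 46.
Quantity traded falls to 46. At Q = 46 the demand price is (187 - 46)/2 = 70.5 and the supply price is (44 + 46)/5 = 18.
Deadweight loss = ½ · (70.5 - 18) · (121 - 46) = ½ · 52.5 · 75 = 1968.75.

1968.75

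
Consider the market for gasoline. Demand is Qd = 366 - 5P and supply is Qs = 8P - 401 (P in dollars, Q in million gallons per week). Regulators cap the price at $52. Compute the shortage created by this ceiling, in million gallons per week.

In a free market, 366 - 5P = 8P - 401 gives the equilibrium P* = 59, Q* = 71.
Because the ceiling (52) lies below the market-clearing price, it is binding.
At P = 52: Qd = 366 - 5·52 = 106 and Qs = 8·52 - 401 = 15.
Shortage = Qd - Qs = 106 - 15 = 91.

91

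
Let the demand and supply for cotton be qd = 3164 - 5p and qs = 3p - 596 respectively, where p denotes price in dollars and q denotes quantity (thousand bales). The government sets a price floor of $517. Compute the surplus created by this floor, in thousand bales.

In a free market, 3164 - 5p = 3p - 596 gives the equilibrium p* = 470, q* = 814.
Since 517 > 470, the floor is binding.
At p = 517: qd = 3164 - 5·517 = 579 and qs = 3·517 - 596 = 955.
Surplus = qs - qd = 955 - 579 = 376.

376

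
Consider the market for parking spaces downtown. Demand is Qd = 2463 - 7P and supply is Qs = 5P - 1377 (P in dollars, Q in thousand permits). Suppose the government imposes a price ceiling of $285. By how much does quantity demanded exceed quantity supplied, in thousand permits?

Without the control the market clears where 2463 - 7P = 5P - 1377, i.e. P* = 320 and Q* = 223.
The ceiling of 285 is below the equilibrium price 320, so it binds.
At P = 285: Qd = 2463 - 7·285 = 468 and Qs = 5·285 - 1377 = 48.
Shortage = Qd - Qs = 468 - 48 = 420.

420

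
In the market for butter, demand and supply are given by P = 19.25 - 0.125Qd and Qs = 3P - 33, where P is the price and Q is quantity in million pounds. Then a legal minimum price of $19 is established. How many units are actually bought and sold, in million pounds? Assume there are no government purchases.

Rearranging demand gives Qd = 154 - 8P. Equilibrium: 154 - 8P = 3P - 33, so 187 = 11P and P* = 17, Q* = 18.
Since 19 > 17, the floor is binding.
At P = 19: Qd = 154 - 8·19 = 2 and Qs = 3·19 - 33 = 24.
The quantity actually transacted is the short side, demand: 2.

2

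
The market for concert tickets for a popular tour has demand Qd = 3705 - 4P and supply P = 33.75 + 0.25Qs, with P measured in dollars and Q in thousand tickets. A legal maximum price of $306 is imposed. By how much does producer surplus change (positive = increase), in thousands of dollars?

-250038

Rearranging supply gives Qs = 4P - 135. Without the control the market clears where 3705 - 4P = 4P - 135, i.e. P* = 480 and Q* = 1785.
Since 306 < 480, the ceiling is binding.
At P = 306: Qd = 3705 - 4·306 = 2481 and Qs = 4·306 - 135 = 1089.
Producer surplus without the control is ½ · (480 - 33.75) · 1785 = 398278.125.
With the ceiling, producers sell 1089 units at 306, so PS = ½ · (306 - 33.75) · 1089 = 148240.125.
Change in producer surplus = 148240.125 - 398278.125 = -250038.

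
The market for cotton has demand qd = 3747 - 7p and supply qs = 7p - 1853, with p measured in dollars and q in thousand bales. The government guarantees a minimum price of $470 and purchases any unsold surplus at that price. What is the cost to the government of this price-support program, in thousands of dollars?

Without the control the market clears where 3747 - 7p = 7p - 1853, i.e. p* = 400 and q* = 947.
Because the floor (470) lies above the market-clearing price, it is binding.
At p = 470: qd = 3747 - 7·470 = 457 and qs = 7·470 - 1853 = 1437.
Surplus = qs - qd = 980.
Government expenditure = surplus × support price = 980 × 470 = 460600.

460600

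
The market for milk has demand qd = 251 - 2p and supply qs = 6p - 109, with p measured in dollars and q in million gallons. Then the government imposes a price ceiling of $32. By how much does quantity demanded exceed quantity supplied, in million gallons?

104

In a free market, 251 - 2p = 6p - 109 gives the equilibrium p* = 45, q* = 161.
Because the ceiling (32) lies below the market-clearing price, it is binding.
At p = 32: qd = 251 - 2·32 = 187 and qs = 6·32 - 109 = 83.
Shortage = qd - qs = 187 - 83 = 104.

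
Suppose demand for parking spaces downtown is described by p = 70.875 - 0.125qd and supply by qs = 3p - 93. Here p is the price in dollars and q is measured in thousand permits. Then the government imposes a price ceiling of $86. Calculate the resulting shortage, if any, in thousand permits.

0

Rearranging demand gives qd = 567 - 8p. In a free market, 567 - 8p = 3p - 93 gives the equilibrium p* = 60, q* = 87.
The ceiling of 86 is above the equilibrium price 60, so it is not binding; the market clears at p* = 60, q* = 87.
Since the control does not bind, there is no shortage.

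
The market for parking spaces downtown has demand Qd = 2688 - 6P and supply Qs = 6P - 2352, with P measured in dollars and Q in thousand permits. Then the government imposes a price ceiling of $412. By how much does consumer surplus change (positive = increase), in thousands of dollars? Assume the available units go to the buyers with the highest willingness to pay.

768

Equilibrium: 2688 - 6P = 6P - 2352, so 5040 = 12P and P* = 420, Q* = 168.
The ceiling of 412 is below the equilibrium price 420, so it binds.
At P = 412: Qd = 2688 - 6·412 = 216 and Qs = 6·412 - 2352 = 120.
Consumer surplus without the control is ½ · (448 - 420) · 168 = 2352.
With the ceiling, 120 units are sold at 412 (assume they go to the highest-value buyers). The demand price at Q = 120 is 428, so CS = ½ · [(448 - 412) + (428 - 412)] · 120 = 3120.
Change in consumer surplus = 3120 - 2352 = 768.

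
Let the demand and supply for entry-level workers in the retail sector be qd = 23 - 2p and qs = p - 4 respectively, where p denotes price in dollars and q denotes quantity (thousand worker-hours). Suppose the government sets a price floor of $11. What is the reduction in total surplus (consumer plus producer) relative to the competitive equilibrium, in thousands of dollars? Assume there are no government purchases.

Equilibrium: 23 - 2p = p - 4, so 27 = 3p and p* = 9, q* = 5.
Because the floor (11) lies above the market-clearing price, it is binding.
At p = 11: qd = 23 - 2·11 = 1 and qs = 11 - 4 = 7.
Quantity traded falls to 1. At q = 1 the demand price is (23 - 1)/2 = 11 and the supply price is 4 + 1 = 5.
Deadweight loss = ½ · (11 - 5) · (5 - 1) = ½ · 6 · 4 = 12.

12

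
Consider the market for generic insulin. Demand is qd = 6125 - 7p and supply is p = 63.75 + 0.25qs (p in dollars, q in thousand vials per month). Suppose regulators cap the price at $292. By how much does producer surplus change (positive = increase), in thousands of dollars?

-428832

Rearranging supply gives qs = 4p - 255. In a free market, 6125 - 7p = 4p - 255 gives the equilibrium p* = 580, q* = 2065.
Since 292 < 580, the ceiling is binding.
At p = 292: qd = 6125 - 7·292 = 4081 and qs = 4·292 - 255 = 913.
Producer surplus without the control is ½ · (580 - 63.75) · 2065 = 533028.125.
With the ceiling, producers sell 913 units at 292, so PS = ½ · (292 - 63.75) · 913 = 104196.125.
Change in producer surplus = 104196.125 - 533028.125 = -428832.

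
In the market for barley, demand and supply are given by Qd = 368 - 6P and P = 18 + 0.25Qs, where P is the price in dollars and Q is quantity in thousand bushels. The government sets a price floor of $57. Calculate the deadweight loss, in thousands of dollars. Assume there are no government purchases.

Rearranging supply gives Qs = 4P - 72. Equilibrium: 368 - 6P = 4P - 72, so 440 = 10P and P* = 44, Q* = 104.
Since 57 > 44, the floor is binding.
At P = 57: Qd = 368 - 6·57 = 26 and Qs = 4·57 - 72 = 156.
Quantity traded falls to 26. At Q = 26 the demand price is (368 - 26)/6 = 57 and the supply price is (72 + 26)/4 = 24.5.
Deadweight loss = ½ · (57 - 24.5) · (104 - 26) = ½ · 32.5 · 78 = 1267.5.

1267.5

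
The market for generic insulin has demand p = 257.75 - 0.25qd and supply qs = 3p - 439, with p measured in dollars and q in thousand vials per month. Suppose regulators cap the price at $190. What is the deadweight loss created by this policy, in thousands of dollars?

1050

Rearranging demand gives qd = 1031 - 4p. Without the control the market clears where 1031 - 4p = 3p - 439, i.e. p* = 210 and q* = 191.
Because the ceiling (190) lies below the market-clearing price, it is binding.
At p = 190: qd = 1031 - 4·190 = 271 and qs = 3·190 - 439 = 131.
Quantity traded falls to 131. At q = 131 the demand price is (1031 - 131)/4 = 225 and the supply price is (439 + 131)/3 = 190.
Deadweight loss = ½ · (225 - 190) · (191 - 131) = ½ · 35 · 60 = 1050.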